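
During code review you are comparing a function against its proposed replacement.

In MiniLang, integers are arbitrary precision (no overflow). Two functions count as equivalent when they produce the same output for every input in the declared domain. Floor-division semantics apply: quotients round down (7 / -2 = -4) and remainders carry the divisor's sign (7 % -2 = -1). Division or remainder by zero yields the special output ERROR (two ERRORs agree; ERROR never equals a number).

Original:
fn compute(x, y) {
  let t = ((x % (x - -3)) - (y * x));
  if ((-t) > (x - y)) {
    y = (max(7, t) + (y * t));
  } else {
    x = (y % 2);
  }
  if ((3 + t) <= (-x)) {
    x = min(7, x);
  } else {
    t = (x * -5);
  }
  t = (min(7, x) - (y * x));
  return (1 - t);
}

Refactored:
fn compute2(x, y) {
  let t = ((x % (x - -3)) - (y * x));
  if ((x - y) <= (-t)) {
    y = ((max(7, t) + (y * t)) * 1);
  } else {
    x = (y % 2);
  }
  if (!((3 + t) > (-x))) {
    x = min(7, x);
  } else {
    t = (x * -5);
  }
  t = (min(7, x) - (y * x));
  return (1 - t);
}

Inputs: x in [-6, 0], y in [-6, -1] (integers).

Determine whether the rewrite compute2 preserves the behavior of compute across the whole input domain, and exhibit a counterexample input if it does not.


The rewrite breaks on x=-1, y=-6, where the results are 1 and -35.
compute: t becomes -5; next ((-t) > (x - y)) evaluates to false; next x becomes 0; next ((3 + t) <= (-x)) evaluates to true; next x becomes 0; next t becomes 0; next final value 1
compute2: t becomes -5; next ((x - y) <= (-t)) evaluates to true; next y becomes 37; next (!((3 + t) > (-x))) evaluates to true; next x becomes -1; next t becomes 36; next final value -35
verdict: not equivalent; witness: x=-1, y=-6


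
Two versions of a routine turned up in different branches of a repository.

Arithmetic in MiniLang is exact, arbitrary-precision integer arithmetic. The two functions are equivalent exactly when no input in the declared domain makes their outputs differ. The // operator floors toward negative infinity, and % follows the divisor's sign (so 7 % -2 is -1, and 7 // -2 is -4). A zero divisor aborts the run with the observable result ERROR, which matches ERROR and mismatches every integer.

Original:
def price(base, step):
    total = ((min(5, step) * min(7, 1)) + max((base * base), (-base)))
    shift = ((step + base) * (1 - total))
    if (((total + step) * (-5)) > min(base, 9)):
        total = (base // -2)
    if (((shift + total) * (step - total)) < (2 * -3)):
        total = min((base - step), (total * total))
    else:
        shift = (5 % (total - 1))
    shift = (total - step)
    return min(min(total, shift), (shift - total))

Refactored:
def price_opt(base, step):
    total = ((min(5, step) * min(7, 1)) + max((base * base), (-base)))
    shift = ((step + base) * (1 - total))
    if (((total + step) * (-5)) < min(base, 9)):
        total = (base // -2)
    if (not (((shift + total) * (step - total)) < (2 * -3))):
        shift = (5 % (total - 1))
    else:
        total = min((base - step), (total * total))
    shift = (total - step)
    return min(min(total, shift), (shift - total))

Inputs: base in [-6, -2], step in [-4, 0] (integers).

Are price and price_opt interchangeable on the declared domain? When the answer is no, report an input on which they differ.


Try base=-2, step=-4.
price: total := 0 | shift := -6 | (((total + step) * (-5)) > min(base, 9)): true | total := 1 | (((shift + total) * (step - total)) < (2 * -3)): false | divide-by-zero, output ERROR
price_opt: total := 0 | shift := -6 | (((total + step) * (-5)) < min(base, 9)): false | (not (((shift + total) * (step - total)) < (2 * -3))): true | shift := 0 | shift := 4 | result 0
ERROR and 0 differ, so these are not the same function on this domain.
verdict: not equivalent; witness: base=-2, step=-4


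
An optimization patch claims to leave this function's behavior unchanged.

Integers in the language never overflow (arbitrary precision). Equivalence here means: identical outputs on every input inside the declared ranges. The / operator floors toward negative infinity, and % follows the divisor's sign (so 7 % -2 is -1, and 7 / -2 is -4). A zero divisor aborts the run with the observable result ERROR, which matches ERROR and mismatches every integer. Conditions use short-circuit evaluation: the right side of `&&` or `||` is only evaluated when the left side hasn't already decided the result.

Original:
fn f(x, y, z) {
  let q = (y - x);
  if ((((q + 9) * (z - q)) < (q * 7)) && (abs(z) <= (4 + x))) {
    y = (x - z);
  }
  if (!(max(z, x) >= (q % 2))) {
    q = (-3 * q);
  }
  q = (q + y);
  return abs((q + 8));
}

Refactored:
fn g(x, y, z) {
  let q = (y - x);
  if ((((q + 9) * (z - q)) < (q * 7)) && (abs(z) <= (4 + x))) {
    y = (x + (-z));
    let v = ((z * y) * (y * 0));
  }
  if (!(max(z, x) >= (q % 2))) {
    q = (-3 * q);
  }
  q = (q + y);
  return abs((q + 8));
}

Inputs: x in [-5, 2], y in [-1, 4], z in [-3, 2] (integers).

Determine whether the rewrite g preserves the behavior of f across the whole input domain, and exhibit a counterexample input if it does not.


The two are interchangeable: arithmetic usage differs, and statement counts differ, and local variable names differ, and constant usage differs, and every declared input agrees.
Spot check at x=2, y=2, z=-2 — f: q := 0 | ((((q + 9) * (z - q)) < (q * 7)) && (abs(z) <= (4 + x))): true | y := 4 | (!(max(z, x) >= (q % 2))): false | q := 4 | result 12. g: q := 0 | ((((q + 9) * (z - q)) < (q * 7)) && (abs(z) <= (4 + x))): true | y := 4 | v := 0 | (!(max(z, x) >= (q % 2))): false | q := 4 | result 12. Both give 12.
Sweeping the whole domain (288 inputs) finds no disagreement.
verdict: equivalent


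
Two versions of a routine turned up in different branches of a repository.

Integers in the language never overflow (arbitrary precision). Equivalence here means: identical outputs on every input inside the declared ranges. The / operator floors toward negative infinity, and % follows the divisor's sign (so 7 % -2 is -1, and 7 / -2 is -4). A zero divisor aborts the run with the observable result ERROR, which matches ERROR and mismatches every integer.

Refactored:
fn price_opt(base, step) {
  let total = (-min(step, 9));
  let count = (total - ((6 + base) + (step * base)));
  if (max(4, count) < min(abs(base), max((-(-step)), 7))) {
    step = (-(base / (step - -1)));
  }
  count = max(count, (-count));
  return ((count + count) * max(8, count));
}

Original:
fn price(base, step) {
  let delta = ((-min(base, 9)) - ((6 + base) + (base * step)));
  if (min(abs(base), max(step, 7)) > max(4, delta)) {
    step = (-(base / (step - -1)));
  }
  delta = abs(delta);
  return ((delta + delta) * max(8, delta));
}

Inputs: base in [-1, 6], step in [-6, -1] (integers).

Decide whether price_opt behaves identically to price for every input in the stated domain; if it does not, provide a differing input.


Not equivalent: base=-1, step=-6 separates them (200 vs 80).
price: delta = -10; (min(abs(base), max(step, 7)) > max(4, delta)) -> false; delta = 10; return 200
price_opt: total = 6; count = -5; (max(4, count) < min(abs(base), max((-(-step)), 7))) -> false; count = 5; return 80
verdict: not equivalent; witness: base=-1, step=-6


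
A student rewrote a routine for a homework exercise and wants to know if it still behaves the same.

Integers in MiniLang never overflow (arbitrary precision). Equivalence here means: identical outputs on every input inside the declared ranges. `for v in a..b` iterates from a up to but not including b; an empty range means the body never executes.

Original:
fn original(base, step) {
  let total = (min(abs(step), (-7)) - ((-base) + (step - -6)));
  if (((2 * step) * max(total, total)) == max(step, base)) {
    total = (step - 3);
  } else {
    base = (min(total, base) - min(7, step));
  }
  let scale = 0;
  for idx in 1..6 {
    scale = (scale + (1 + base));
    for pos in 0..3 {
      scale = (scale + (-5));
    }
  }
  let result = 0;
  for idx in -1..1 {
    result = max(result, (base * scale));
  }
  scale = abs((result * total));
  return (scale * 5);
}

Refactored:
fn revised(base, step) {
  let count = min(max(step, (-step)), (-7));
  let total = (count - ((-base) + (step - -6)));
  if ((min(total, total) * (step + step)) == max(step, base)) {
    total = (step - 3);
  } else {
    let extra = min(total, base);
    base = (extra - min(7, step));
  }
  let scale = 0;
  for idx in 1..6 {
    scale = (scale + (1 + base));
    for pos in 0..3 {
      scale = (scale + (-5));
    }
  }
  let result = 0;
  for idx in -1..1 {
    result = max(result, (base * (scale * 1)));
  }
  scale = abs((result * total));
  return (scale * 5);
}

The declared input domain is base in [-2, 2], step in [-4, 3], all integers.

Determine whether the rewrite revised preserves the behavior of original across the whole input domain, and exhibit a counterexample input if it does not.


Although `max(total, total)` became `min(total, total)`, no input in the stated domain can expose it.
Tracing base=2, step=-1: original: total = -10; (((2 * step) * max(total, total)) == max(step, base)) -> false; base = -9; scale = 0; [idx=1]; scale = -8; [pos=0]; scale = -13; [pos=1]; scale = -18; [pos=2]; scale = -23; [idx=2]; scale = -31; [pos=0]; scale = -36; [pos=1]; scale = -41; [pos=2]; scale = -46; [idx=3]; scale = -54; [pos=0]; scale = -59; [pos=1]; scale = -64; [pos=2]; scale = -69; [idx=4]; scale = -77; [pos=0]; scale = -82; [pos=1]; scale = -87; [pos=2]; scale = -92; [idx=5]; scale = -100; [pos=0]; scale = -105; [pos=1]; scale = -110; [pos=2]; scale = -115; result = 0; [idx=-1]; result = 1035; [idx=0]; result = 1035; scale = 10350; return 51750 | revised: count = -7; total = -10; ((min(total, total) * (step + step)) == max(step, base)) -> false; extra = -10; base = -9; scale = 0; [idx=1]; scale = -8; [pos=0]; scale = -13; [pos=1]; scale = -18; [pos=2]; scale = -23; [idx=2]; scale = -31; [pos=0]; scale = -36; [pos=1]; scale = -41; [pos=2]; scale = -46; [idx=3]; scale = -54; [pos=0]; scale = -59; [pos=1]; scale = -64; [pos=2]; scale = -69; [idx=4]; scale = -77; [pos=0]; scale = -82; [pos=1]; scale = -87; [pos=2]; scale = -92; [idx=5]; scale = -100; [pos=0]; scale = -105; [pos=1]; scale = -110; [pos=2]; scale = -115; result = 0; [idx=-1]; result = 1035; [idx=0]; result = 1035; scale = 10350; return 51750 — matching result 51750.
Across all 40 domain points the two functions coincide.
verdict: equivalent


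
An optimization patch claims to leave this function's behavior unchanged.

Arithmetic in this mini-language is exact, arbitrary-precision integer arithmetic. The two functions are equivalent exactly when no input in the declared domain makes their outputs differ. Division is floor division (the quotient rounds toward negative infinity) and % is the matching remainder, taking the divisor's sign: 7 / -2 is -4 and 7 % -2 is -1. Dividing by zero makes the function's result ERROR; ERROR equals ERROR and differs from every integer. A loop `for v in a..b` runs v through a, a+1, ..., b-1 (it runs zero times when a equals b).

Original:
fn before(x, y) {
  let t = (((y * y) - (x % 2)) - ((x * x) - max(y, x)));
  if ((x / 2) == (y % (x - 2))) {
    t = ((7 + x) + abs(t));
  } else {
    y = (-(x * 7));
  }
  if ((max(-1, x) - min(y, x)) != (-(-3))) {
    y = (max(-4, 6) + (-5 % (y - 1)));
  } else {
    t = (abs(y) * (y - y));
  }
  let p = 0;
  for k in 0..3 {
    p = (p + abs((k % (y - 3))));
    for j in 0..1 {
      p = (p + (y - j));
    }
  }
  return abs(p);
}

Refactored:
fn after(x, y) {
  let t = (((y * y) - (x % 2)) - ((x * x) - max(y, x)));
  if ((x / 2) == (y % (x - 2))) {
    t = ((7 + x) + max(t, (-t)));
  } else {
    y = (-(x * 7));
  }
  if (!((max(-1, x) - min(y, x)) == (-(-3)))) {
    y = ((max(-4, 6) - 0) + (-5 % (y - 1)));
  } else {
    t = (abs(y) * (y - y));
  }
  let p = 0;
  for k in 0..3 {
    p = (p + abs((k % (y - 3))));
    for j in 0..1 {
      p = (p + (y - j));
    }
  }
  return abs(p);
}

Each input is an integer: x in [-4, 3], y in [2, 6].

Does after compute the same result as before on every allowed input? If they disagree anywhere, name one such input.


Behavior is preserved: although constant usage differs; and comparison usage differs; and boolean connective usage differs; and arithmetic usage differs; and min/max/abs usage differs, the outputs never diverge.
Spot check at x=2, y=6 — before: t=38, then a zero divisor aborts: ERROR. after: t=38, then a zero divisor aborts: ERROR. Both give ERROR.
Across all 40 domain points the two functions coincide.
verdict: equivalent


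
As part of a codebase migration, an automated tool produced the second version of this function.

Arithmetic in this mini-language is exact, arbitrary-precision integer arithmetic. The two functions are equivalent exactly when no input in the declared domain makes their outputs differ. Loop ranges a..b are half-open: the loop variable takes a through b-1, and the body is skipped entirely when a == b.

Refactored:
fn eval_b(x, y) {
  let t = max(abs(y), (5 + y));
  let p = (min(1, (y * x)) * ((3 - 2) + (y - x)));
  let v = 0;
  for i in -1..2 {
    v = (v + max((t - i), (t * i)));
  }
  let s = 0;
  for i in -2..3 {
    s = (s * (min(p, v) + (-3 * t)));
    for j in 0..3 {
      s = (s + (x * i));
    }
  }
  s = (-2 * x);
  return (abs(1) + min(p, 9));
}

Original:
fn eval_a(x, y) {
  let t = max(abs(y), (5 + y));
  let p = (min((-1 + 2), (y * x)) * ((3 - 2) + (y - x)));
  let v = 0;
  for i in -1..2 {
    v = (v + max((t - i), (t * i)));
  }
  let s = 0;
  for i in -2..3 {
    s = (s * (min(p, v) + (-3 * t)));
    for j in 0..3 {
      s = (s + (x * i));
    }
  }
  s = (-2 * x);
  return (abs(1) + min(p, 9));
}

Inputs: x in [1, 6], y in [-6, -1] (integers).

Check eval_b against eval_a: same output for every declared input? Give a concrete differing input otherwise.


Comparing the listings, the differences include: arithmetic usage differs, plus constant usage differs.
As a probe, take x=3, y=-2: eval_a runs t=3, then p=24, then v=0, then (i=-1), then v=4, then (i=0), then v=7, then (i=1), then v=10, then s=0, then (i=-2), then s=0, then (j=0), then s=-6, then (j=1), then s=-12, then (j=2), then s=-18, then (i=-1), then s=-18, then (j=0), then s=-21, then (j=1), then s=-24, then (j=2), then s=-27, then (i=0), then s=-27, then (j=0), then s=-27, then (j=1), then s=-27, then (j=2), then s=-27, then (i=1), then s=-27, then (j=0), then s=-24, then (j=1), then s=-21, then (j=2), then s=-18, then (i=2), then s=-18, then (j=0), then s=-12, then (j=1), then s=-6, then (j=2), then s=0, then s=-6, then returns 10; eval_b runs t=3, then p=24, then v=0, then (i=-1), then v=4, then (i=0), then v=7, then (i=1), then v=10, then s=0, then (i=-2), then s=0, then (j=0), then s=-6, then (j=1), then s=-12, then (j=2), then s=-18, then (i=-1), then s=-18, then (j=0), then s=-21, then (j=1), then s=-24, then (j=2), then s=-27, then (i=0), then s=-27, then (j=0), then s=-27, then (j=1), then s=-27, then (j=2), then s=-27, then (i=1), then s=-27, then (j=0), then s=-24, then (j=1), then s=-21, then (j=2), then s=-18, then (i=2), then s=-18, then (j=0), then s=-12, then (j=1), then s=-6, then (j=2), then s=0, then s=-6, then returns 10; both end at 10.
Sweeping the whole domain (36 inputs) finds no disagreement.
verdict: equivalent


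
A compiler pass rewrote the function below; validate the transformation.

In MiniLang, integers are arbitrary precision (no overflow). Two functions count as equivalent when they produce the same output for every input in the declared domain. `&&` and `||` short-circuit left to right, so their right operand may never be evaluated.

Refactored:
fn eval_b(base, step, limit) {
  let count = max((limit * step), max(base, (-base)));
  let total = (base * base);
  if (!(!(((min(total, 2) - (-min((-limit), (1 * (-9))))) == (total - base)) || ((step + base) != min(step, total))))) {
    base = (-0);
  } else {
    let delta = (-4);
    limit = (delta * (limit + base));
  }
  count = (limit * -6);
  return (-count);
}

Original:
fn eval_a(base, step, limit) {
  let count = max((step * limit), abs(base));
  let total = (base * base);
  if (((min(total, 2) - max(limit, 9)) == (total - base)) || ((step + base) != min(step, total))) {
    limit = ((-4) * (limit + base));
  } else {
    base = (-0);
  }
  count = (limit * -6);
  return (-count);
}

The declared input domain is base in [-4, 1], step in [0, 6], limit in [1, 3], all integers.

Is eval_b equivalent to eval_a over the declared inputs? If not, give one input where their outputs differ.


Not equivalent: base=-4, step=0, limit=1 separates them (72 vs 6).
eval_a: count := 4 | total := 16 | (((min(total, 2) - max(limit, 9)) == (total - base)) || ((step + base) != min(step, total))): true | limit := 12 | count := -72 | result 72
eval_b: count := 4 | total := 16 | (!(!(((min(total, 2) - (-min((-limit), (1 * (-9))))) == (total - base)) || ((step + base) != min(step, total))))): true | base := 0 | count := -6 | result 6
verdict: not equivalent; witness: base=-4, step=0, limit=1


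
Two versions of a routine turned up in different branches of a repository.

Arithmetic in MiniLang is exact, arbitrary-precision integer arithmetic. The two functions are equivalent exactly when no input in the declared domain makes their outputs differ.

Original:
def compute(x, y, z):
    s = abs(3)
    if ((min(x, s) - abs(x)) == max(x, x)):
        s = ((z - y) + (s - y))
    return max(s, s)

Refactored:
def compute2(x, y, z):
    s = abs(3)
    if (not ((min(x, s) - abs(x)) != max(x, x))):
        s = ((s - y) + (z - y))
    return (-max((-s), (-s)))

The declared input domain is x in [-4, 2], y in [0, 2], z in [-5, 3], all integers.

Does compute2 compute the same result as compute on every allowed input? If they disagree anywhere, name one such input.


Equivalent. One difference looks behavioral, but it never changes the outcome for any declared input.
Sweeping the whole domain (189 inputs) finds no disagreement.
As a probe, take x=0, y=1, z=2: compute runs s := 3 | ((min(x, s) - abs(x)) == max(x, x)): true | s := 3 | result 3; compute2 runs s := 3 | (not ((min(x, s) - abs(x)) != max(x, x))): true | s := 3 | result 3; both end at 3.
verdict: equivalent


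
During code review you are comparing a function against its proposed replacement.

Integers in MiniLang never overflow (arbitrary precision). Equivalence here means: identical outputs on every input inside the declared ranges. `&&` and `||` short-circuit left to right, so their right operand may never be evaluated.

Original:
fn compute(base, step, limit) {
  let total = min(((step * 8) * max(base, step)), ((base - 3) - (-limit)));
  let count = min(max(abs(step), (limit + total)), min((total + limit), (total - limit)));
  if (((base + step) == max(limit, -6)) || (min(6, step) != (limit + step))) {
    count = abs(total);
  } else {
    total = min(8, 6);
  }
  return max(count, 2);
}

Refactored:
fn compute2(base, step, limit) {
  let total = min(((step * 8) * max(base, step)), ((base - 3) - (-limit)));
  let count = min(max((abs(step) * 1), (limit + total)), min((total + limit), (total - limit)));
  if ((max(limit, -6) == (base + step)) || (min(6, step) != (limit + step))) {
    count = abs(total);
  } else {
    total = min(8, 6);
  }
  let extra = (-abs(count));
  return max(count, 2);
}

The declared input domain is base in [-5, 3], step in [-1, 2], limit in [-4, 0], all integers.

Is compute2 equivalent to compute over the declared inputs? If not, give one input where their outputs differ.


Comparing the listings, the differences include: statement counts differ; also local variable names differ; also constant usage differs; also arithmetic usage differs; also min/max/abs usage differs.
Spot check at base=-1, step=-1, limit=0 — compute: total becomes -4; next count becomes -4; next (((base + step) == max(limit, -6)) || (min(6, step) != (limit + step))) evaluates to false; next total becomes 6; next final value 2. compute2: total becomes -4; next count becomes -4; next ((max(limit, -6) == (base + step)) || (min(6, step) != (limit + step))) evaluates to false; next total becomes 6; next extra becomes -4; next final value 2. Both give 2.
Sweeping the whole domain (180 inputs) finds no disagreement.
verdict: equivalent


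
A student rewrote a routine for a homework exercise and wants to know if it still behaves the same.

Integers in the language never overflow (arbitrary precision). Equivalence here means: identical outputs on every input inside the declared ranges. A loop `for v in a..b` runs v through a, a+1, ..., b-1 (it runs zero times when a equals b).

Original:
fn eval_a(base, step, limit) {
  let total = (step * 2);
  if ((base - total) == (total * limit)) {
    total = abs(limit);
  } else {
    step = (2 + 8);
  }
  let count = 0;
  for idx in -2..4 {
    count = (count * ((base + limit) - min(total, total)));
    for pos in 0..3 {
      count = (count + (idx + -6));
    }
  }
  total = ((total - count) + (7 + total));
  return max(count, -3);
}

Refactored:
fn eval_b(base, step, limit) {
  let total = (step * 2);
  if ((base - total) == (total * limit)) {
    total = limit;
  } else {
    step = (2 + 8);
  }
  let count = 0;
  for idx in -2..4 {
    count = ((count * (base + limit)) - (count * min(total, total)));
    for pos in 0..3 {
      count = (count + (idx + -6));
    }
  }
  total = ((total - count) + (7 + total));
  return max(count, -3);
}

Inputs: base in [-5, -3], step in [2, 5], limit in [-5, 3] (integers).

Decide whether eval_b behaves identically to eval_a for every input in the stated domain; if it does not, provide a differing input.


Input base=-4, step=2, limit=-2: 708759 from eval_a versus 20151 from eval_b.
verdict: not equivalent; witness: base=-4, step=2, limit=-2


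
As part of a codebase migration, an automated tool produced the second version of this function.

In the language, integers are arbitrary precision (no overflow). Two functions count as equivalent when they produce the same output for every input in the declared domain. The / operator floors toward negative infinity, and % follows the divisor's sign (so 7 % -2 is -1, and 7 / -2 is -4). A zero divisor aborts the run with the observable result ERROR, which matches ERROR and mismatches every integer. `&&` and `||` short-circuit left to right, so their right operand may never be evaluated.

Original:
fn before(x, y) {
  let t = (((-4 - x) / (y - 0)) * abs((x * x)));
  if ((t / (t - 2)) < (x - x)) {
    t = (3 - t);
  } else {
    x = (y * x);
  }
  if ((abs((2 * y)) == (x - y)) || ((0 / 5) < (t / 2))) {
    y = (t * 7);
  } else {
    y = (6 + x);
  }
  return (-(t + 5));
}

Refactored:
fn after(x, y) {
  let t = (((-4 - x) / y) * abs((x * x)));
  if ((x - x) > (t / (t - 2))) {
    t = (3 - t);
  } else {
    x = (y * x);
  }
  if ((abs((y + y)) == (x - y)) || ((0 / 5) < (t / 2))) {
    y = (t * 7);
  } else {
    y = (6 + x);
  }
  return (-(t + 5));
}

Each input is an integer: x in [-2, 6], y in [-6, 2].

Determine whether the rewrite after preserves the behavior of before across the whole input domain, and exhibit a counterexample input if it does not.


The two versions differ — the changes include arithmetic usage differs, and comparison usage differs, and constant usage differs.
Spot check at x=1, y=-1 — before: t = 5; ((t / (t - 2)) < (x - x)) -> false; x = -1; ((abs((2 * y)) == (x - y)) || ((0 / 5) < (t / 2))) -> true; y = 35; return -10. after: t = 5; ((x - x) > (t / (t - 2))) -> false; x = -1; ((abs((y + y)) == (x - y)) || ((0 / 5) < (t / 2))) -> true; y = 35; return -10. Both give -10.
Across all 81 domain points the two functions coincide.
verdict: equivalent


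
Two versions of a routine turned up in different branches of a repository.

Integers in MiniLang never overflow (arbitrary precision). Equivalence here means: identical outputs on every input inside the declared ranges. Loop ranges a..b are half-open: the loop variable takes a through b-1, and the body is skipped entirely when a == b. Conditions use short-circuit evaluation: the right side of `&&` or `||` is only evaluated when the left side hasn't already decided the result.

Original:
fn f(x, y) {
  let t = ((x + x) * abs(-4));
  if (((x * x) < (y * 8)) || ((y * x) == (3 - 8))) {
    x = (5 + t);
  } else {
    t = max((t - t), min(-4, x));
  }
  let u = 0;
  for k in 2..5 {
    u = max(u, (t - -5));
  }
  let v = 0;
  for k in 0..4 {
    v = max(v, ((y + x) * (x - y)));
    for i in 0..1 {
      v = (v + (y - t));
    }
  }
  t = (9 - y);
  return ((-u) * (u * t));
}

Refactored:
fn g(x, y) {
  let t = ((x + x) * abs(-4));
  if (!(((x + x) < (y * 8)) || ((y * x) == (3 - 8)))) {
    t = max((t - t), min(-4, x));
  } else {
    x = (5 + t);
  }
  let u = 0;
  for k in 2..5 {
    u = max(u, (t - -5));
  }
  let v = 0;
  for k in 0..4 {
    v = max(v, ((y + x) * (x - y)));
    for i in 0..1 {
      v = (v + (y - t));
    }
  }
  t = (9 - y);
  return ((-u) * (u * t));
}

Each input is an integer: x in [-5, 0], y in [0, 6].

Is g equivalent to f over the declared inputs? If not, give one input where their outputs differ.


Try x=-5, y=0.
f: t=-40, then (((x * x) < (y * 8)) || ((y * x) == (3 - 8))) is false, then t=0, then u=0, then (k=2), then u=5, then (k=3), then u=5, then (k=4), then u=5, then v=0, then (k=0), then v=25, then (i=0), then v=25, then (k=1), then v=25, then (i=0), then v=25, then (k=2), then v=25, then (i=0), then v=25, then (k=3), then v=25, then (i=0), then v=25, then t=9, then returns -225
g: t=-40, then (!(((x + x) < (y * 8)) || ((y * x) == (3 - 8)))) is false, then x=-35, then u=0, then (k=2), then u=0, then (k=3), then u=0, then (k=4), then u=0, then v=0, then (k=0), then v=1225, then (i=0), then v=1265, then (k=1), then v=1265, then (i=0), then v=1305, then (k=2), then v=1305, then (i=0), then v=1345, then (k=3), then v=1345, then (i=0), then v=1385, then t=9, then returns 0
-225 and 0 differ, so these are not the same function on this domain.
verdict: not equivalent; witness: x=-5, y=0


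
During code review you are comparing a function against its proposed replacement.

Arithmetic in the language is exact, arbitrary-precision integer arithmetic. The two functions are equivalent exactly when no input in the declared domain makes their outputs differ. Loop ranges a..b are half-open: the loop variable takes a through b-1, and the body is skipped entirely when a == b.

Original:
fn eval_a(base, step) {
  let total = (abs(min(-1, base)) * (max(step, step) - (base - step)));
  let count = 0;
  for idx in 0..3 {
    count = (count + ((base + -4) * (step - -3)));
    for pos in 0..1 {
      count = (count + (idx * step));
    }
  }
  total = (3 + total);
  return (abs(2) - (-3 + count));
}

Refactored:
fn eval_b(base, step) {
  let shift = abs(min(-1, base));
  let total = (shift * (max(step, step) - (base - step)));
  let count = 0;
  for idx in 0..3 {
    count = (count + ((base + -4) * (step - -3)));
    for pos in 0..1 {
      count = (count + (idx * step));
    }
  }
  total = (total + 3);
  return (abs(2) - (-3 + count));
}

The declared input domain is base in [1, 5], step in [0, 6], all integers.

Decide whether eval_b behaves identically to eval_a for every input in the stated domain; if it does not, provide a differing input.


The two are interchangeable: local variable names differ, plus statement counts differ, and every declared input agrees.
One worked example (base=1, step=3) — eval_a: total = 5; count = 0; [idx=0]; count = -18; [pos=0]; count = -18; [idx=1]; count = -36; [pos=0]; count = -33; [idx=2]; count = -51; [pos=0]; count = -45; total = 8; return 50; eval_b: shift = 1; total = 5; count = 0; [idx=0]; count = -18; [pos=0]; count = -18; [idx=1]; count = -36; [pos=0]; count = -33; [idx=2]; count = -51; [pos=0]; count = -45; total = 8; return 50; agreement on 50.
Across all 35 domain points the two functions coincide.
verdict: equivalent


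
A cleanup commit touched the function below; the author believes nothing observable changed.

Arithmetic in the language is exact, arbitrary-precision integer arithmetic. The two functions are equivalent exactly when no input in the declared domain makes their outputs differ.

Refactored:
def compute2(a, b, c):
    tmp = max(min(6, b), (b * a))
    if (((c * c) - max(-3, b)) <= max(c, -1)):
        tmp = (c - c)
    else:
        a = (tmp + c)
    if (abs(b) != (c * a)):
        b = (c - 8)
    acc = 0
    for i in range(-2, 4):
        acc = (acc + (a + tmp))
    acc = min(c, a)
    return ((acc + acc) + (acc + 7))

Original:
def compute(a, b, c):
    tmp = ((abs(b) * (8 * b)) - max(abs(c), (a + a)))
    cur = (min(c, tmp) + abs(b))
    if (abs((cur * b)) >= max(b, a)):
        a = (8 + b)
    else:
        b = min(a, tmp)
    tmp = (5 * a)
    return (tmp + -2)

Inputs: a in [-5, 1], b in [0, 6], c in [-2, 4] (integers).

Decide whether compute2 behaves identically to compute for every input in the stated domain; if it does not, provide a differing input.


The rewrite breaks on a=-5, b=0, c=-2, where the results are 38 and 1.
compute: tmp := -2 | cur := -2 | (abs((cur * b)) >= max(b, a)): true | a := 8 | tmp := 40 | result 38
compute2: tmp := 0 | (((c * c) - max(-3, b)) <= max(c, -1)): false | a := -2 | (abs(b) != (c * a)): true | b := -10 | acc := 0 | iter i=-2: | acc := -2 | iter i=-1: | acc := -4 | iter i=0: | acc := -6 | iter i=1: | acc := -8 | iter i=2: | acc := -10 | iter i=3: | acc := -12 | acc := -2 | result 1
verdict: not equivalent; witness: a=-5, b=0, c=-2


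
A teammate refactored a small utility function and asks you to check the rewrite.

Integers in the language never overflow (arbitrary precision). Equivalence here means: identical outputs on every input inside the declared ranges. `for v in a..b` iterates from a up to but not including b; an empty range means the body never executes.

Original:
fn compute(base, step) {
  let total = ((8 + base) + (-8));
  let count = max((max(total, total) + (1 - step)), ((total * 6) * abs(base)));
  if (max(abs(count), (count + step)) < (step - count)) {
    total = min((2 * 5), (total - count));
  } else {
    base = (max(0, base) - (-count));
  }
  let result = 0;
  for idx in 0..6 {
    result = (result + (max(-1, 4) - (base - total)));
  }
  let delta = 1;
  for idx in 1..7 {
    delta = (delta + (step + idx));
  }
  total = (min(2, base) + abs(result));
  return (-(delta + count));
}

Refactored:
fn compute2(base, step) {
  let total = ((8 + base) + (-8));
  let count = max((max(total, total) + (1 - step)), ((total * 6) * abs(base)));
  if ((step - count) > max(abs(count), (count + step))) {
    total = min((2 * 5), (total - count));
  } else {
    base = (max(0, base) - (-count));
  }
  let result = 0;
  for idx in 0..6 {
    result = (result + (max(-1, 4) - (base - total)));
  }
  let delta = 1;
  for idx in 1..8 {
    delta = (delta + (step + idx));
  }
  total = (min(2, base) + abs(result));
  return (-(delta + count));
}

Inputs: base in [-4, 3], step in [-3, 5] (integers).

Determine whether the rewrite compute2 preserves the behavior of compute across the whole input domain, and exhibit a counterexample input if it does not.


Input base=-4, step=-3: -4 from compute versus -8 from compute2.
verdict: not equivalent; witness: base=-4, step=-3


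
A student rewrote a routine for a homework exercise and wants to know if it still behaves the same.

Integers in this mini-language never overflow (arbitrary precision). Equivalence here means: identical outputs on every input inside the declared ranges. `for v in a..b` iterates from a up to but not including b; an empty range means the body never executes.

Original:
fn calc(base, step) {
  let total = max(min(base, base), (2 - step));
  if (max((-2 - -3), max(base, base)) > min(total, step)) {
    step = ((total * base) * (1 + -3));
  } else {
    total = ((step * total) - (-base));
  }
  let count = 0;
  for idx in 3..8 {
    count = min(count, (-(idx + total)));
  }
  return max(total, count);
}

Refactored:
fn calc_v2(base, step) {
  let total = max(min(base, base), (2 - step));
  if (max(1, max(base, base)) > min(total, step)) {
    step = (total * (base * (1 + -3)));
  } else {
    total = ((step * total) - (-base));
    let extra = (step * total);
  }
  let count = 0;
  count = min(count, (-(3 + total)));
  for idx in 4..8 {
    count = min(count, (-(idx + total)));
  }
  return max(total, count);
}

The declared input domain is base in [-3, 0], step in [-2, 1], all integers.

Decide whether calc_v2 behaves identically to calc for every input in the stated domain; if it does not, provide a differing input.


The two are interchangeable: constant usage differs, loop structure differs, statement counts differ, arithmetic usage differs, min/max/abs usage differs, local variable names differ, and every declared input agrees.
One worked example (base=0, step=-2) — calc: total becomes 4; next (max((-2 - -3), max(base, base)) > min(total, step)) evaluates to true; next step becomes 0; next count becomes 0; next at idx=3:; next count becomes -7; next at idx=4:; next count becomes -8; next at idx=5:; next count becomes -9; next at idx=6:; next count becomes -10; next at idx=7:; next count becomes -11; next final value 4; calc_v2: total becomes 4; next (max(1, max(base, base)) > min(total, step)) evaluates to true; next step becomes 0; next count becomes 0; next count becomes -7; next at idx=4:; next count becomes -8; next at idx=5:; next count becomes -9; next at idx=6:; next count becomes -10; next at idx=7:; next count becomes -11; next final value 4; agreement on 4.
Sweeping the whole domain (16 inputs) finds no disagreement.
verdict: equivalent


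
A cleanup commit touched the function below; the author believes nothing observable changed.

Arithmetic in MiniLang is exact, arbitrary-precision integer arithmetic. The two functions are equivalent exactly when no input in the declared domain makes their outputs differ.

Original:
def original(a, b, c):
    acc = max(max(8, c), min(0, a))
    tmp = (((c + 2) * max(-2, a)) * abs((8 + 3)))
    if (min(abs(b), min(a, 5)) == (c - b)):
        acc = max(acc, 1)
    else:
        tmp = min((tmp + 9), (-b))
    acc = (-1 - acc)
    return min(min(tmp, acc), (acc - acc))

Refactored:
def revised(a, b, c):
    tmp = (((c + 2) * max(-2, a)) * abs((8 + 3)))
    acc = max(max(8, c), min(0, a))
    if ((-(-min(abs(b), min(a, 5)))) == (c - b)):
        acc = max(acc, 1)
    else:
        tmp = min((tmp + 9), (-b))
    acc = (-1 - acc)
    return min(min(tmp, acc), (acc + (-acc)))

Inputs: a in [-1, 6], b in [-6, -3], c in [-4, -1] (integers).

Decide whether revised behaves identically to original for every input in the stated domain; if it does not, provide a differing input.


The two versions differ — the changes include arithmetic usage differs.
One worked example (a=0, b=-4, c=-3) — original: acc becomes 8; next tmp becomes 0; next (min(abs(b), min(a, 5)) == (c - b)) evaluates to false; next tmp becomes 4; next acc becomes -9; next final value -9; revised: tmp becomes 0; next acc becomes 8; next ((-(-min(abs(b), min(a, 5)))) == (c - b)) evaluates to false; next tmp becomes 4; next acc becomes -9; next final value -9; agreement on -9.
An exhaustive pass over the 128 declared inputs shows identical outputs.
verdict: equivalent


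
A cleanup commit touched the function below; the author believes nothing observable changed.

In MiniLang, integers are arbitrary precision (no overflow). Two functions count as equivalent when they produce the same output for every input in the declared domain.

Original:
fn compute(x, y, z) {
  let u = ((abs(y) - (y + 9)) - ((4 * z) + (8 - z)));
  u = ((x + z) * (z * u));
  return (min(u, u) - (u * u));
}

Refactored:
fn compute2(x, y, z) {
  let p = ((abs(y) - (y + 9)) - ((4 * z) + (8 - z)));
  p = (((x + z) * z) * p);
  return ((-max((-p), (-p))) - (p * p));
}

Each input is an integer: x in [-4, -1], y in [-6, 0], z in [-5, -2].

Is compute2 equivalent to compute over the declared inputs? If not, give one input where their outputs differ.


Behavior is preserved: although local variable names differ, and min/max/abs usage differs, the outputs never diverge.
Spot check at x=-3, y=-3, z=-3 — compute: u := -2 | u := -36 | result -1332. compute2: p := -2 | p := -36 | result -1332. Both give -1332.
An exhaustive pass over the 112 declared inputs shows identical outputs.
verdict: equivalent


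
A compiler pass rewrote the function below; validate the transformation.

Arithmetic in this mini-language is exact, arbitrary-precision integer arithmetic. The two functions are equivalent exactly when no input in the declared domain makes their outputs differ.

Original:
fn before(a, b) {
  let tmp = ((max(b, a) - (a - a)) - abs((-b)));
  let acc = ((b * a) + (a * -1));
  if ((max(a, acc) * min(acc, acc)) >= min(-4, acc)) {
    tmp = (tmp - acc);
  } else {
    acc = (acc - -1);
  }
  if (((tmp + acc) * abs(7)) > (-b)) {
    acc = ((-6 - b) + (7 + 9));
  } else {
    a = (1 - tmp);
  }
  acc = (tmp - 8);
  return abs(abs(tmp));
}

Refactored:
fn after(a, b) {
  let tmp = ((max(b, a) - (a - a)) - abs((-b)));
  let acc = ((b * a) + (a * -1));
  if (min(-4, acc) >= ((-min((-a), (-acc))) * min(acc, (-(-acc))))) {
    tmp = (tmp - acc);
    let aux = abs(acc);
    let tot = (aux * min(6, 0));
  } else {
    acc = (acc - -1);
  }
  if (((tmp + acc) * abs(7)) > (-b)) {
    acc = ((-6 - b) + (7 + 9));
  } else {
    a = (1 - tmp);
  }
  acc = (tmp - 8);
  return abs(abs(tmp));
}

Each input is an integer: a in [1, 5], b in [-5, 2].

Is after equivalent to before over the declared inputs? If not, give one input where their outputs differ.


The rewrite breaks on a=1, b=-2, where the results are 2 and 1.
before: tmp = -1; acc = -3; ((max(a, acc) * min(acc, acc)) >= min(-4, acc)) -> true; tmp = 2; (((tmp + acc) * abs(7)) > (-b)) -> false; a = -1; acc = -6; return 2
after: tmp = -1; acc = -3; (min(-4, acc) >= ((-min((-a), (-acc))) * min(acc, (-(-acc))))) -> false; acc = -2; (((tmp + acc) * abs(7)) > (-b)) -> false; a = 2; acc = -9; return 1
verdict: not equivalent; witness: a=1, b=-2


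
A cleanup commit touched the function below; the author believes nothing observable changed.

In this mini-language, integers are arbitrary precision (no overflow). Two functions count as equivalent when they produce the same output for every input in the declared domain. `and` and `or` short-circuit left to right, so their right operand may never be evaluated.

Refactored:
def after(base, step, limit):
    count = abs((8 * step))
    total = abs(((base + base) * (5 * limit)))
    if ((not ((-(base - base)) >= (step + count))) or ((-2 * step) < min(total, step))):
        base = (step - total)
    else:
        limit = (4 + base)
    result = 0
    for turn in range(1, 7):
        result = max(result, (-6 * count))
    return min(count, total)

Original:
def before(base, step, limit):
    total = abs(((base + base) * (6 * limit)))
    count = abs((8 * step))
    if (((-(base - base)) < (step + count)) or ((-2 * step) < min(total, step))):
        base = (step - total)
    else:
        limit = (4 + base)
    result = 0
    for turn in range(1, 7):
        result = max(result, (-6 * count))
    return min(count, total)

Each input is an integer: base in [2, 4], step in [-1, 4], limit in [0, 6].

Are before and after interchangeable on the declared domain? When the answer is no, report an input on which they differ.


Take base=2, step=3, limit=1.
before: total=24, then count=24, then (((-(base - base)) < (step + count)) or ((-2 * step) < min(total, step))) is true, then base=-21, then result=0, then (turn=1), then result=0, then (turn=2), then result=0, then (turn=3), then result=0, then (turn=4), then result=0, then (turn=5), then result=0, then (turn=6), then result=0, then returns 24
after: count=24, then total=20, then ((not ((-(base - base)) >= (step + count))) or ((-2 * step) < min(total, step))) is true, then base=-17, then result=0, then (turn=1), then result=0, then (turn=2), then result=0, then (turn=3), then result=0, then (turn=4), then result=0, then (turn=5), then result=0, then (turn=6), then result=0, then returns 20
24 against 20: the behavior changed.
verdict: not equivalent; witness: base=2, step=3, limit=1


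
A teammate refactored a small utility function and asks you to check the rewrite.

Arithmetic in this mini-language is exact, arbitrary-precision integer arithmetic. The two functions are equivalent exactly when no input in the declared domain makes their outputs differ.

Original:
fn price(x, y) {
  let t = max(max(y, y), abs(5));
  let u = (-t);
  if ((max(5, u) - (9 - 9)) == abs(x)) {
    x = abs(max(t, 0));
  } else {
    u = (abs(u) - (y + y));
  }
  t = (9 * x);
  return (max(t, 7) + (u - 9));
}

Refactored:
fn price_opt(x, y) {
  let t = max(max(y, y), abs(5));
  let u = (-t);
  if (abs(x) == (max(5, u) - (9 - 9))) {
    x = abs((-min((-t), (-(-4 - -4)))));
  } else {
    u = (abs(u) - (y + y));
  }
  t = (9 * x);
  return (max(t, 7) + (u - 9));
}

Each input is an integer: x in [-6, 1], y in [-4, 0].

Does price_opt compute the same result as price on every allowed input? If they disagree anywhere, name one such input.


Side by side, the visible changes include: constant usage differs, plus arithmetic usage differs, plus min/max/abs usage differs.
Spot check at x=-5, y=0 — price: t := 5 | u := -5 | ((max(5, u) - (9 - 9)) == abs(x)): true | x := 5 | t := 45 | result 31. price_opt: t := 5 | u := -5 | (abs(x) == (max(5, u) - (9 - 9))): true | x := 5 | t := 45 | result 31. Both give 31.
Across all 40 domain points the two functions coincide.
verdict: equivalent
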